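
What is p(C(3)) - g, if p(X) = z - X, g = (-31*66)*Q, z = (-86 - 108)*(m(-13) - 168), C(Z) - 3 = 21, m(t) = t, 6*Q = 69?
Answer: 58619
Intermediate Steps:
Q = 23/2 (Q = (⅙)*69 = 23/2 ≈ 11.500)
C(Z) = 24 (C(Z) = 3 + 21 = 24)
z = 35114 (z = (-86 - 108)*(-13 - 168) = -194*(-181) = 35114)
g = -23529 (g = -31*66*(23/2) = -2046*23/2 = -23529)
p(X) = 35114 - X
p(C(3)) - g = (35114 - 1*24) - 1*(-23529) = (35114 - 24) + 23529 = 35090 + 23529 = 58619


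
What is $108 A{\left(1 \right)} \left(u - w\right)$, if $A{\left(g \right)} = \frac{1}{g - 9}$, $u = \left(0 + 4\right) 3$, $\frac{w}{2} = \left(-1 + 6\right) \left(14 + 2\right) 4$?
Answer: $8478$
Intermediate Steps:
$w = 640$ ($w = 2 \left(-1 + 6\right) \left(14 + 2\right) 4 = 2 \cdot 5 \cdot 16 \cdot 4 = 2 \cdot 80 \cdot 4 = 2 \cdot 320 = 640$)
$u = 12$ ($u = 4 \cdot 3 = 12$)
$A{\left(g \right)} = \frac{1}{-9 + g}$
$108 A{\left(1 \right)} \left(u - w\right) = \frac{108}{-9 + 1} \left(12 - 640\right) = \frac{108}{-8} \left(12 - 640\right) = 108 \left(- \frac{1}{8}\right) \left(-628\right) = \left(- \frac{27}{2}\right) \left(-628\right) = 8478$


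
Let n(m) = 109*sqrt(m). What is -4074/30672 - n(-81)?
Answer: -679/5112 - 981*I ≈ -0.13282 - 981.0*I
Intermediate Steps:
-4074/30672 - n(-81) = -4074/30672 - 109*sqrt(-81) = -4074*1/30672 - 109*9*I = -679/5112 - 981*I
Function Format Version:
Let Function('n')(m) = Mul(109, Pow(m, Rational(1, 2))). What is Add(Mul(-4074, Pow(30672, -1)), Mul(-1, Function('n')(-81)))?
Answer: Add(Rational(-679, 5112), Mul(-981, I)) ≈ Add(-0.13282, Mul(-981.00, I))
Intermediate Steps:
Add(Mul(-4074, Pow(30672, -1)), Mul(-1, Function('n')(-81))) = Add(Mul(-4074, Pow(30672, -1)), Mul(-1, Mul(109, Pow(-81, Rational(1, 2))))) = Add(Mul(-4074, Rational(1, 30672)), Mul(-1, Mul(109, Mul(9, I)))) = Add(Rational(-679, 5112), Mul(-1, Mul(981, I))) = Add(Rational(-679, 5112), Mul(-981, I))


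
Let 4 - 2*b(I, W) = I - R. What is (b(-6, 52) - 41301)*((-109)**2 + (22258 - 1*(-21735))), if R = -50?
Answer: -2308769554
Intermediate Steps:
b(I, W) = -23 - I/2 (b(I, W) = 2 - (I - 1*(-50))/2 = 2 - (I + 50)/2 = 2 - (50 + I)/2 = 2 + (-25 - I/2) = -23 - I/2)
(b(-6, 52) - 41301)*((-109)**2 + (22258 - 1*(-21735))) = ((-23 - 1/2*(-6)) - 41301)*((-109)**2 + (22258 - 1*(-21735))) = ((-23 + 3) - 41301)*(11881 + (22258 + 21735)) = (-20 - 41301)*(11881 + 43993) = -41321*55874 = -2308769554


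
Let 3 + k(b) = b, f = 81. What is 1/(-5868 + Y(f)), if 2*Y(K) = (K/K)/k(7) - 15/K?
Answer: -216/1267481 ≈ -0.00017042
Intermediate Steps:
k(b) = -3 + b
Y(K) = ⅛ - 15/(2*K) (Y(K) = ((K/K)/(-3 + 7) - 15/K)/2 = (1/4 - 15/K)/2 = (1*(¼) - 15/K)/2 = (¼ - 15/K)/2 = ⅛ - 15/(2*K))
1/(-5868 + Y(f)) = 1/(-5868 + (⅛)*(-60 + 81)/81) = 1/(-5868 + (⅛)*(1/81)*21) = 1/(-5868 + 7/216) = 1/(-1267481/216) = -216/1267481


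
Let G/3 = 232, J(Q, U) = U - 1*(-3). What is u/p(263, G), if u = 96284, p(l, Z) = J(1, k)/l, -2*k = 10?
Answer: -12661346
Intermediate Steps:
k = -5 (k = -½*10 = -5)
J(Q, U) = 3 + U (J(Q, U) = U + 3 = 3 + U)
G = 696 (G = 3*232 = 696)
p(l, Z) = -2/l (p(l, Z) = (3 - 5)/l = -2/l)
u/p(263, G) = 96284/((-2/263)) = 96284/((-2*1/263)) = 96284/(-2/263) = 96284*(-263/2) = -12661346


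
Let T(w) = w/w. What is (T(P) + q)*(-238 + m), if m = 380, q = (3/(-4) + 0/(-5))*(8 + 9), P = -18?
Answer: -3337/2 ≈ -1668.5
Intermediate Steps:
T(w) = 1
q = -51/4 (q = (3*(-¼) + 0*(-⅕))*17 = (-¾ + 0)*17 = -¾*17 = -51/4 ≈ -12.750)
(T(P) + q)*(-238 + m) = (1 - 51/4)*(-238 + 380) = -47/4*142 = -3337/2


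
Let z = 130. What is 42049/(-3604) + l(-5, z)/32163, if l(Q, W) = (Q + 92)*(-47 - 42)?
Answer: -460109253/38638484 ≈ -11.908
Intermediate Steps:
l(Q, W) = -8188 - 89*Q (l(Q, W) = (92 + Q)*(-89) = -8188 - 89*Q)
42049/(-3604) + l(-5, z)/32163 = 42049/(-3604) + (-8188 - 89*(-5))/32163 = 42049*(-1/3604) + (-8188 + 445)*(1/32163) = -42049/3604 - 7743*1/32163 = -42049/3604 - 2581/10721 = -460109253/38638484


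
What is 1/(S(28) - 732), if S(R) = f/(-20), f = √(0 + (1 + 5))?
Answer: -48800/35721599 + 10*√6/107164797 ≈ -0.0013659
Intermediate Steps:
f = √6 (f = √(0 + 6) = √6 ≈ 2.4495)
S(R) = -√6/20 (S(R) = √6/(-20) = √6*(-1/20) = -√6/20)
1/(S(28) - 732) = 1/(-√6/20 - 732) = 1/(-732 - √6/20)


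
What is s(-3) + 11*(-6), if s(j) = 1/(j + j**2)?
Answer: -395/6 ≈ -65.833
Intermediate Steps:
s(-3) + 11*(-6) = 1/((-3)*(1 - 3)) + 11*(-6) = -1/3/(-2) - 66 = -1/3*(-1/2) - 66 = 1/6 - 66 = -395/6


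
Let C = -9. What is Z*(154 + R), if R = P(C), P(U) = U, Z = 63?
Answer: 9135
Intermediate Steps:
R = -9
Z*(154 + R) = 63*(154 - 9) = 63*145 = 9135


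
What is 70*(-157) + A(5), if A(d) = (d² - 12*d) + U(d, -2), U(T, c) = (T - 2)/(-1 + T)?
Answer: -44097/4 ≈ -11024.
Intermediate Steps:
U(T, c) = (-2 + T)/(-1 + T)
A(d) = d² - 12*d + (-2 + d)/(-1 + d) (A(d) = (d² - 12*d) + (-2 + d)/(-1 + d) = d² - 12*d + (-2 + d)/(-1 + d))
70*(-157) + A(5) = 70*(-157) + (-2 + 5 + 5*(-1 + 5)*(-12 + 5))/(-1 + 5) = -10990 + (-2 + 5 + 5*4*(-7))/4 = -10990 + (-2 + 5 - 140)/4 = -10990 + (¼)*(-137) = -10990 - 137/4 = -44097/4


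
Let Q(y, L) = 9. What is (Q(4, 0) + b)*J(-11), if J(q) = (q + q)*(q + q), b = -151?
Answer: -68728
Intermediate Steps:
J(q) = 4*q² (J(q) = (2*q)*(2*q) = 4*q²)
(Q(4, 0) + b)*J(-11) = (9 - 151)*(4*(-11)²) = -568*121 = -142*484 = -68728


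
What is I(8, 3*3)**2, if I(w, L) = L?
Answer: 81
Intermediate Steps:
I(8, 3*3)**2 = (3*3)**2 = 9**2 = 81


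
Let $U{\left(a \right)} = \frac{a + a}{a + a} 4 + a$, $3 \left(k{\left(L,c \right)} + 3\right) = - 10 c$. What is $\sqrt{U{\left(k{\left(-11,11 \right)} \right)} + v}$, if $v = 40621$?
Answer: $\frac{2 \sqrt{91317}}{3} \approx 201.46$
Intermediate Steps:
$k{\left(L,c \right)} = -3 - \frac{10 c}{3}$ ($k{\left(L,c \right)} = -3 + \frac{\left(-10\right) c}{3} = -3 - \frac{10 c}{3}$)
$U{\left(a \right)} = 4 + a$ ($U{\left(a \right)} = \frac{2 a}{2 a} 4 + a = 2 a \frac{1}{2 a} 4 + a = 1 \cdot 4 + a = 4 + a$)
$\sqrt{U{\left(k{\left(-11,11 \right)} \right)} + v} = \sqrt{\left(4 - \frac{119}{3}\right) + 40621} = \sqrt{- \frac{107}{3} + 40621} = \sqrt{\frac{121756}{3}} = \frac{2 \sqrt{91317}}{3}$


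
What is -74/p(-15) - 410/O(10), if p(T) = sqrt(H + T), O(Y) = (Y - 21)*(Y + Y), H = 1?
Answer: 41/22 + 37*I*sqrt(14)/7 ≈ 1.8636 + 19.777*I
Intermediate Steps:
O(Y) = 2*Y*(-21 + Y) (O(Y) = (-21 + Y)*(2*Y) = 2*Y*(-21 + Y))
p(T) = sqrt(1 + T)
-74/p(-15) - 410/O(10) = -74/sqrt(1 - 15) - 410*1/(20*(-21 + 10)) = -74*(-I*sqrt(14)/14) - 410/(2*10*(-11)) = -74*(-I*sqrt(14)/14) - 410/(-220) = -(-37)*I*sqrt(14)/7 - 410*(-1/220) = 37*I*sqrt(14)/7 + 41/22 = 41/22 + 37*I*sqrt(14)/7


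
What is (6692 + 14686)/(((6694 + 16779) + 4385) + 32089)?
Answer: 21378/59947 ≈ 0.35662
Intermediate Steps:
(6692 + 14686)/(((6694 + 16779) + 4385) + 32089) = 21378/((23473 + 4385) + 32089) = 21378/(27858 + 32089) = 21378/59947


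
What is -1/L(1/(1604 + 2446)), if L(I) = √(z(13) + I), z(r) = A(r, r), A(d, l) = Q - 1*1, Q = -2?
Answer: 45*I*√24298/12149 ≈ 0.57737*I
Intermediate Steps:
A(d, l) = -3 (A(d, l) = -2 - 1*1 = -2 - 1 = -3)
z(r) = -3
L(I) = √(-3 + I)
-1/L(1/(1604 + 2446)) = -1/(√(-3 + 1/(1604 + 2446))) = -1/(√(-3 + 1/4050)) = -1/(√(-12149/4050)) = -1/(I*√24298/90) = -(-45)*I*√24298/12149 = 45*I*√24298/12149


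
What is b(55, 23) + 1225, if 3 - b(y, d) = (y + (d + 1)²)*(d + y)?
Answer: -47990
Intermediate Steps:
b(y, d) = 3 - (d + y)*(y + (1 + d)²) (b(y, d) = 3 - (y + (d + 1)²)*(d + y) = 3 - (y + (1 + d)²)*(d + y) = 3 - (d + y)*(y + (1 + d)²))
b(55, 23) + 1225 = (3 - 1*55² - 1*23*55 - 1*23*(1 + 23)² - 1*55*(1 + 23)²) + 1225 = (3 - 1*3025 - 1265 - 1*23*24² - 1*55*24²) + 1225 = (3 - 3025 - 1265 - 1*23*576 - 1*55*576) + 1225 = (3 - 3025 - 1265 - 13248 - 31680) + 1225 = -49215 + 1225 = -47990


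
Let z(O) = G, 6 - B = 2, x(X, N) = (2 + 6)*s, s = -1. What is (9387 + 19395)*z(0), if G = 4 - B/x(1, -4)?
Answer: 129519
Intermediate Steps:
x(X, N) = -8 (x(X, N) = (2 + 6)*(-1) = 8*(-1) = -8)
B = 4 (B = 6 - 1*2 = 6 - 2 = 4)
G = 9/2 (G = 4 - 4/(-8) = 4 - 4*(-1)/8 = 4 - 1*(-½) = 4 + ½ = 9/2 ≈ 4.5000)
z(O) = 9/2
(9387 + 19395)*z(0) = (9387 + 19395)*(9/2) = 28782*(9/2) = 129519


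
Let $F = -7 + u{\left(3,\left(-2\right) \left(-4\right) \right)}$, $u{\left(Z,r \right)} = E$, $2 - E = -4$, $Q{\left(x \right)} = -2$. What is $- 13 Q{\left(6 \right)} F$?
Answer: $-26$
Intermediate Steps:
$E = 6$ ($E = 2 - -4 = 2 + 4 = 6$)
$u{\left(Z,r \right)} = 6$
$F = -1$ ($F = -7 + 6 = -1$)
$- 13 Q{\left(6 \right)} F = \left(-13\right) \left(-2\right) \left(-1\right) = 26 \left(-1\right) = -26$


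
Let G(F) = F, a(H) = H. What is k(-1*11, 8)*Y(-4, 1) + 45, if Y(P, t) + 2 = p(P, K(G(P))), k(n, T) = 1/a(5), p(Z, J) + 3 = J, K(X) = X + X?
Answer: 212/5 ≈ 42.400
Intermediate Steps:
K(X) = 2*X
p(Z, J) = -3 + J
k(n, T) = ⅕ (k(n, T) = 1/5 = ⅕)
Y(P, t) = -5 + 2*P (Y(P, t) = -2 + (-3 + 2*P) = -5 + 2*P)
k(-1*11, 8)*Y(-4, 1) + 45 = (-5 + 2*(-4))/5 + 45 = (-5 - 8)/5 + 45 = (⅕)*(-13) + 45 = -13/5 + 45 = 212/5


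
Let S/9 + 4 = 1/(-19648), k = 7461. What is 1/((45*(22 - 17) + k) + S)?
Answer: 19648/150307191 ≈ 0.00013072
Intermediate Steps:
S = -707337/19648 (S = -36 + 9/(-19648) = -36 + 9*(-1/19648) = -36 - 9/19648 = -707337/19648 ≈ -36.000)
1/((45*(22 - 17) + k) + S) = 1/((45*(22 - 17) + 7461) - 707337/19648) = 1/((45*5 + 7461) - 707337/19648) = 1/((225 + 7461) - 707337/19648) = 1/(7686 - 707337/19648) = 1/(150307191/19648) = 19648/150307191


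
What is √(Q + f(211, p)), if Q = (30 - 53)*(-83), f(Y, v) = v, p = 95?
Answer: 2*√501 ≈ 44.766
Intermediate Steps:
Q = 1909 (Q = -23*(-83) = 1909)
√(Q + f(211, p)) = √(1909 + 95) = √2004 = 2*√501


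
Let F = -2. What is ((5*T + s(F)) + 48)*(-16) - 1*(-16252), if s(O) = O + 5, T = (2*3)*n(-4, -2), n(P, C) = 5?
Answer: 13036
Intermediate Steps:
T = 30 (T = (2*3)*5 = 6*5 = 30)
s(O) = 5 + O
((5*T + s(F)) + 48)*(-16) - 1*(-16252) = ((5*30 + (5 - 2)) + 48)*(-16) - 1*(-16252) = ((150 + 3) + 48)*(-16) + 16252 = (153 + 48)*(-16) + 16252 = 201*(-16) + 16252 = -3216 + 16252 = 13036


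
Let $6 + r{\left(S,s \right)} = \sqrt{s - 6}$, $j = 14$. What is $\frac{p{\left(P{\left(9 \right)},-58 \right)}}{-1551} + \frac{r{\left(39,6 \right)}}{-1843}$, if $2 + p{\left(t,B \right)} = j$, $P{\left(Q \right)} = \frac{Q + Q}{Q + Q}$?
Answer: $- \frac{4270}{952831} \approx -0.0044814$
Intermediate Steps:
$r{\left(S,s \right)} = -6 + \sqrt{-6 + s}$ ($r{\left(S,s \right)} = -6 + \sqrt{s - 6} = -6 + \sqrt{-6 + s}$)
$P{\left(Q \right)} = 1$ ($P{\left(Q \right)} = \frac{2 Q}{2 Q} = 2 Q \frac{1}{2 Q} = 1$)
$p{\left(t,B \right)} = 12$ ($p{\left(t,B \right)} = -2 + 14 = 12$)
$\frac{p{\left(P{\left(9 \right)},-58 \right)}}{-1551} + \frac{r{\left(39,6 \right)}}{-1843} = \frac{12}{-1551} + \frac{-6 + \sqrt{-6 + 6}}{-1843} = 12 \left(- \frac{1}{1551}\right) + \left(-6 + \sqrt{0}\right) \left(- \frac{1}{1843}\right) = - \frac{4}{517} + \left(-6 + 0\right) \left(- \frac{1}{1843}\right) = - \frac{4}{517} - - \frac{6}{1843} = - \frac{4}{517} + \frac{6}{1843} = - \frac{4270}{952831}$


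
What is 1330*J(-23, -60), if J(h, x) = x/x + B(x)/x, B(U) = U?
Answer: 2660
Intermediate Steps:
J(h, x) = 2 (J(h, x) = x/x + x/x = 1 + 1 = 2)
1330*J(-23, -60) = 1330*2 = 2660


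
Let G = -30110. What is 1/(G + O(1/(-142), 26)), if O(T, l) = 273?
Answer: -1/29837 ≈ -3.3515e-5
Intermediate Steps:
1/(G + O(1/(-142), 26)) = 1/(-30110 + 273) = 1/(-29837) = -1/29837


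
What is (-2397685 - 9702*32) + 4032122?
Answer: 1323973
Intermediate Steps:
(-2397685 - 9702*32) + 4032122 = (-2397685 - 1*310464) + 4032122 = (-2397685 - 310464) + 4032122 = -2708149 + 4032122 = 1323973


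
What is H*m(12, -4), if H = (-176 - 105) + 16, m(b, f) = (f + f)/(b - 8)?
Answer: 530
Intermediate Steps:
m(b, f) = 2*f/(-8 + b) (m(b, f) = (2*f)/(-8 + b) = 2*f/(-8 + b))
H = -265 (H = -281 + 16 = -265)
H*m(12, -4) = -530*(-4)/(-8 + 12) = -530*(-4)/4 = -265*(-2) = 530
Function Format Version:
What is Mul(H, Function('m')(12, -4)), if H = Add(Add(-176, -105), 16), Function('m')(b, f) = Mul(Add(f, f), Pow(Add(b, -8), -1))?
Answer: 530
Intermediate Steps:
Function('m')(b, f) = Mul(2, f, Pow(Add(-8, b), -1)) (Function('m')(b, f) = Mul(Mul(2, f), Pow(Add(-8, b), -1)) = Mul(2, f, Pow(Add(-8, b), -1)))
H = -265 (H = Add(-281, 16) = -265)
Mul(H, Function('m')(12, -4)) = Mul(-265, Mul(2, -4, Pow(Add(-8, 12), -1))) = Mul(-265, Mul(2, -4, Pow(4, -1))) = Mul(-265, Mul(2, -4, Rational(1, 4))) = Mul(-265, -2) = 530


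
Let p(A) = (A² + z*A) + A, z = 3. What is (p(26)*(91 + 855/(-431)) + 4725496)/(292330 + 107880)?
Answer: 33332488/2782105 ≈ 11.981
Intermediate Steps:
p(A) = A² + 4*A (p(A) = (A² + 3*A) + A = A² + 4*A)
(p(26)*(91 + 855/(-431)) + 4725496)/(292330 + 107880) = ((26*(4 + 26))*(91 + 855/(-431)) + 4725496)/(292330 + 107880) = ((26*30)*(91 + 855*(-1/431)) + 4725496)/400210 = (780*(91 - 855/431) + 4725496)*(1/400210) = (780*(38366/431) + 4725496)*(1/400210) = (29925480/431 + 4725496)*(1/400210) = (2066614256/431)*(1/400210) = 33332488/2782105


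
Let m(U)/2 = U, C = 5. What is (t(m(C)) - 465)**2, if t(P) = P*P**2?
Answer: 286225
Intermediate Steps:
m(U) = 2*U
t(P) = P**3
(t(m(C)) - 465)**2 = ((2*5)**3 - 465)**2 = (10**3 - 465)**2 = (1000 - 465)**2 = 535**2 = 286225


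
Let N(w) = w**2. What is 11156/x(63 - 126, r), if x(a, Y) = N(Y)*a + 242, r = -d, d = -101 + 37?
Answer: -5578/128903 ≈ -0.043273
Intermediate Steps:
d = -64
r = 64 (r = -1*(-64) = 64)
x(a, Y) = 242 + a*Y**2 (x(a, Y) = Y**2*a + 242 = a*Y**2 + 242 = 242 + a*Y**2)
11156/x(63 - 126, r) = 11156/(242 + (63 - 126)*64**2) = 11156/(242 - 63*4096) = 11156/(242 - 258048) = 11156/(-257806) = 11156*(-1/257806) = -5578/128903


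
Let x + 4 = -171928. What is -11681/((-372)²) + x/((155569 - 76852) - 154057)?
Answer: 5728147837/2606462640 ≈ 2.1977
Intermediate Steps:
x = -171932 (x = -4 - 171928 = -171932)
-11681/((-372)²) + x/((155569 - 76852) - 154057) = -11681/((-372)²) - 171932/((155569 - 76852) - 154057) = -11681/138384 - 171932/(78717 - 154057) = -11681*1/138384 - 171932/(-75340) = -11681/138384 - 171932*(-1/75340) = -11681/138384 + 42983/18835 = 5728147837/2606462640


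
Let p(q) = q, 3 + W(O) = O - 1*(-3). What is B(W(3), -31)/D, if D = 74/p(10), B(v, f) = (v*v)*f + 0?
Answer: -1395/37 ≈ -37.703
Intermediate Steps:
W(O) = O (W(O) = -3 + (O - 1*(-3)) = -3 + (O + 3) = -3 + (3 + O) = O)
B(v, f) = f*v² (B(v, f) = v²*f + 0 = f*v² + 0 = f*v²)
D = 37/5 (D = 74/10 = 74*(⅒) = 37/5 ≈ 7.4000)
B(W(3), -31)/D = (-31*3²)/(37/5) = -31*9*(5/37) = -279*5/37 = -1395/37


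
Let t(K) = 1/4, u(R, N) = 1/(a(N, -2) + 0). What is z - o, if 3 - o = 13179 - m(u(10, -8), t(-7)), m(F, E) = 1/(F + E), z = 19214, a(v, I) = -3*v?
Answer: 226706/7 ≈ 32387.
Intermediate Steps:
u(R, N) = -1/(3*N) (u(R, N) = 1/(-3*N + 0) = 1/(-3*N) = -1/(3*N))
t(K) = 1/4 (t(K) = 1*(1/4) = 1/4)
m(F, E) = 1/(E + F)
o = -92208/7 (o = 3 - (13179 - 1/(1/4 - 1/3/(-8))) = 3 - (13179 - 1/(1/4 - 1/3*(-1/8))) = 3 - (13179 - 1/(1/4 + 1/24)) = 3 - (13179 - 1/7/24) = 3 - (13179 - 1*24/7) = 3 - (13179 - 24/7) = 3 - 1*92229/7 = 3 - 92229/7 = -92208/7 ≈ -13173.)
z - o = 19214 - 1*(-92208/7) = 19214 + 92208/7 = 226706/7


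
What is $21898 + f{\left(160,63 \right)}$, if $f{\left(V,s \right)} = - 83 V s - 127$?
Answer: $-814869$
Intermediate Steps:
$f{\left(V,s \right)} = -127 - 83 V s$ ($f{\left(V,s \right)} = - 83 V s - 127 = -127 - 83 V s$)
$21898 + f{\left(160,63 \right)} = 21898 - \left(127 + 13280 \cdot 63\right) = 21898 - 836767 = -814869$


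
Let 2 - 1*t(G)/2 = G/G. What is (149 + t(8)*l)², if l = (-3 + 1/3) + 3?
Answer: 201601/9 ≈ 22400.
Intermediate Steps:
l = ⅓ (l = (-3 + ⅓) + 3 = -8/3 + 3 = ⅓ ≈ 0.33333)
t(G) = 2 (t(G) = 4 - 2*G/G = 4 - 2*1 = 4 - 2 = 2)
(149 + t(8)*l)² = (149 + 2*(⅓))² = (149 + ⅔)² = (449/3)² = 201601/9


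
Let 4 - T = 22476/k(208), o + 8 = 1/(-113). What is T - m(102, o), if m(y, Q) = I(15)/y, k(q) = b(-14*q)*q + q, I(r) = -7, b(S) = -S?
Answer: 10381567/2575092 ≈ 4.0315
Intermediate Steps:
k(q) = q + 14*q² (k(q) = (-(-14)*q)*q + q = (14*q)*q + q = 14*q² + q = q + 14*q²)
o = -905/113 (o = -8 + 1/(-113) = -8 - 1/113 = -905/113 ≈ -8.0089)
T = 200095/50492 (T = 4 - 22476/(208*(1 + 14*208)) = 4 - 22476/(208*(1 + 2912)) = 4 - 22476/(208*2913) = 4 - 22476/605904 = 4 - 1*1873/50492 = 4 - 1873/50492 = 200095/50492 ≈ 3.9629)
m(y, Q) = -7/y
T - m(102, o) = 200095/50492 - (-7)/102 = 200095/50492 - 1*(-7/102) = 200095/50492 + 7/102 = 10381567/2575092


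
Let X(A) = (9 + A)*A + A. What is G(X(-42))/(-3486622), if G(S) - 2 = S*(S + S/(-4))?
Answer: -677377/1743311 ≈ -0.38856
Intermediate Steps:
X(A) = A + A*(9 + A) (X(A) = A*(9 + A) + A = A + A*(9 + A))
G(S) = 2 + 3*S²/4 (G(S) = 2 + S*(S + S/(-4)) = 2 + S*(S + S*(-¼)) = 2 + S*(S - S/4) = 2 + S*(3*S/4) = 2 + 3*S²/4)
G(X(-42))/(-3486622) = (2 + 3*(-42*(10 - 42))²/4)/(-3486622) = (2 + 3*(-42*(-32))²/4)*(-1/3486622) = (2 + (¾)*1344²)*(-1/3486622) = (2 + (¾)*1806336)*(-1/3486622) = (2 + 1354752)*(-1/3486622) = 1354754*(-1/3486622) = -677377/1743311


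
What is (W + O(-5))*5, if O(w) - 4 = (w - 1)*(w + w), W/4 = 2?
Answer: 360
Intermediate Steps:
W = 8 (W = 4*2 = 8)
O(w) = 4 + 2*w*(-1 + w) (O(w) = 4 + (w - 1)*(w + w) = 4 + (-1 + w)*(2*w) = 4 + 2*w*(-1 + w))
(W + O(-5))*5 = (8 + (4 - 2*(-5) + 2*(-5)**2))*5 = (8 + (4 + 10 + 2*25))*5 = (8 + (4 + 10 + 50))*5 = (8 + 64)*5 = 72*5 = 360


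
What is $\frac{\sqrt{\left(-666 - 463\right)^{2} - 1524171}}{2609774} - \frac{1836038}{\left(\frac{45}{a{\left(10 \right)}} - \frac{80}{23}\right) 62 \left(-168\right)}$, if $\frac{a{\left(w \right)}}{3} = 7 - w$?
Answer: $- \frac{21114437}{1015560} + \frac{i \sqrt{249530}}{2609774} \approx -20.791 + 0.00019141 i$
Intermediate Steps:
$a{\left(w \right)} = 21 - 3 w$ ($a{\left(w \right)} = 3 \left(7 - w\right) = 21 - 3 w$)
$\frac{\sqrt{\left(-666 - 463\right)^{2} - 1524171}}{2609774} - \frac{1836038}{\left(\frac{45}{a{\left(10 \right)}} - \frac{80}{23}\right) 62 \left(-168\right)} = \frac{\sqrt{\left(-666 - 463\right)^{2} - 1524171}}{2609774} - \frac{1836038}{\left(\frac{45}{21 - 30} - \frac{80}{23}\right) 62 \left(-168\right)} = \sqrt{\left(-1129\right)^{2} - 1524171} \cdot \frac{1}{2609774} - \frac{1836038}{\left(\frac{45}{21 - 30} - \frac{80}{23}\right) 62 \left(-168\right)} = \sqrt{1274641 - 1524171} \cdot \frac{1}{2609774} - \frac{1836038}{\left(\frac{45}{-9} - \frac{80}{23}\right) 62 \left(-168\right)} = \sqrt{-249530} \cdot \frac{1}{2609774} - \frac{1836038}{\left(45 \left(- \frac{1}{9}\right) - \frac{80}{23}\right) 62 \left(-168\right)} = i \sqrt{249530} \cdot \frac{1}{2609774} - \frac{1836038}{\left(-5 - \frac{80}{23}\right) 62 \left(-168\right)} = \frac{i \sqrt{249530}}{2609774} - \frac{1836038}{\left(- \frac{195}{23}\right) 62 \left(-168\right)} = \frac{i \sqrt{249530}}{2609774} - \frac{1836038}{\left(- \frac{12090}{23}\right) \left(-168\right)} = \frac{i \sqrt{249530}}{2609774} - \frac{1836038}{\frac{2031120}{23}} = \frac{i \sqrt{249530}}{2609774} - \frac{21114437}{1015560} = - \frac{21114437}{1015560} + \frac{i \sqrt{249530}}{2609774}$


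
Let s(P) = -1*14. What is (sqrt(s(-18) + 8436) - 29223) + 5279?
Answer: -23944 + sqrt(8422) ≈ -23852.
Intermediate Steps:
s(P) = -14
(sqrt(s(-18) + 8436) - 29223) + 5279 = (sqrt(-14 + 8436) - 29223) + 5279 = (sqrt(8422) - 29223) + 5279 = (-29223 + sqrt(8422)) + 5279 = -23944 + sqrt(8422)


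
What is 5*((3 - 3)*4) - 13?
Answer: -13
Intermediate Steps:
5*((3 - 3)*4) - 13 = 5*(0*4) - 13 = 5*0 - 13 = 0 - 13 = -13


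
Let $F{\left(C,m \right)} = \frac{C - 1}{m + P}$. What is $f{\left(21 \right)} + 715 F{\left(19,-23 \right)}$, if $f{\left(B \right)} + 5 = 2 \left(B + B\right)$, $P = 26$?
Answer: $4369$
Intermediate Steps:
$f{\left(B \right)} = -5 + 4 B$ ($f{\left(B \right)} = -5 + 2 \left(B + B\right) = -5 + 2 \cdot 2 B = -5 + 4 B$)
$F{\left(C,m \right)} = \frac{-1 + C}{26 + m}$ ($F{\left(C,m \right)} = \frac{C - 1}{m + 26} = \frac{-1 + C}{26 + m}$)
$f{\left(21 \right)} + 715 F{\left(19,-23 \right)} = \left(-5 + 4 \cdot 21\right) + 715 \frac{-1 + 19}{26 - 23} = \left(-5 + 84\right) + 715 \cdot \frac{1}{3} \cdot 18 = 79 + 715 \cdot \frac{1}{3} \cdot 18 = 79 + 715 \cdot 6 = 79 + 4290 = 4369$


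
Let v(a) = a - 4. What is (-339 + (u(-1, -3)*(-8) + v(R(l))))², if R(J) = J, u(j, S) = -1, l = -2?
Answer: 113569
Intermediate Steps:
v(a) = -4 + a
(-339 + (u(-1, -3)*(-8) + v(R(l))))² = (-339 + (-1*(-8) + (-4 - 2)))² = (-339 + (8 - 6))² = (-339 + 2)² = (-337)² = 113569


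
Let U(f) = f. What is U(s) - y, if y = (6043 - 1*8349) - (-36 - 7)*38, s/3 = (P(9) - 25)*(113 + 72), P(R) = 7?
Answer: -9318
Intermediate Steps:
s = -9990 (s = 3*((7 - 25)*(113 + 72)) = 3*(-18*185) = 3*(-3330) = -9990)
y = -672 (y = (6043 - 8349) - (-43)*38 = -2306 - 1*(-1634) = -2306 + 1634 = -672)
U(s) - y = -9990 - 1*(-672) = -9990 + 672 = -9318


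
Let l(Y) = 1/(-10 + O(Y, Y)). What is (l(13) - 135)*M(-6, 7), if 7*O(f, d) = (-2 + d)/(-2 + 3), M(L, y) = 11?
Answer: -87692/59 ≈ -1486.3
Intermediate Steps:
O(f, d) = -2/7 + d/7 (O(f, d) = ((-2 + d)/(-2 + 3))/7 = ((-2 + d)/1)/7 = ((-2 + d)*1)/7 = (-2 + d)/7 = -2/7 + d/7)
l(Y) = 1/(-72/7 + Y/7) (l(Y) = 1/(-10 + (-2/7 + Y/7)) = 1/(-72/7 + Y/7))
(l(13) - 135)*M(-6, 7) = (7/(-72 + 13) - 135)*11 = (7/(-59) - 135)*11 = (7*(-1/59) - 135)*11 = (-7/59 - 135)*11 = -7972/59*11 = -87692/59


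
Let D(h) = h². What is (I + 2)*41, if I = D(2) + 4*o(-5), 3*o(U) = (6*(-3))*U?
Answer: 5166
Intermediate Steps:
o(U) = -6*U (o(U) = ((6*(-3))*U)/3 = (-18*U)/3 = -6*U)
I = 124 (I = 2² + 4*(-6*(-5)) = 4 + 4*30 = 4 + 120 = 124)
(I + 2)*41 = (124 + 2)*41 = 126*41 = 5166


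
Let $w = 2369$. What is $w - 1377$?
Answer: $992$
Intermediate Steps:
$w - 1377 = 2369 - 1377 = 992$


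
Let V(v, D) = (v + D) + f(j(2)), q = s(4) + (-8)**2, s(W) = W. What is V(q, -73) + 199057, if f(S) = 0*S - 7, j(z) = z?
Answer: 199045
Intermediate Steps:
f(S) = -7 (f(S) = 0 - 7 = -7)
q = 68 (q = 4 + (-8)**2 = 4 + 64 = 68)
V(v, D) = -7 + D + v (V(v, D) = (v + D) - 7 = (D + v) - 7 = -7 + D + v)
V(q, -73) + 199057 = (-7 - 73 + 68) + 199057 = -12 + 199057 = 199045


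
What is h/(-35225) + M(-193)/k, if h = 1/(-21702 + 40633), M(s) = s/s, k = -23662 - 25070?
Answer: -666893207/32496664955700 ≈ -2.0522e-5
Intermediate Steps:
k = -48732
M(s) = 1
h = 1/18931 ≈ 5.2823e-5
h/(-35225) + M(-193)/k = (1/18931)/(-35225) + 1/(-48732) = (1/18931)*(-1/35225) + 1*(-1/48732) = -1/666844475 - 1/48732 = -666893207/32496664955700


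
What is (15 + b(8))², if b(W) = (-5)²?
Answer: 1600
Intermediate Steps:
b(W) = 25
(15 + b(8))² = (15 + 25)² = 40² = 1600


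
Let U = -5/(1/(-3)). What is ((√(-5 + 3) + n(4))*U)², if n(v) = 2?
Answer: 450 + 900*I*√2 ≈ 450.0 + 1272.8*I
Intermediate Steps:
U = 15 (U = -5/(-⅓) = -5*(-3) = 15)
((√(-5 + 3) + n(4))*U)² = ((√(-5 + 3) + 2)*15)² = ((√(-2) + 2)*15)² = ((I*√2 + 2)*15)² = ((2 + I*√2)*15)² = (30 + 15*I*√2)²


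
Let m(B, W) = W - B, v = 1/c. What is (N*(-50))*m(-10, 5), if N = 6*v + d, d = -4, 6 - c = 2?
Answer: 1875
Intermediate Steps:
c = 4 (c = 6 - 1*2 = 6 - 2 = 4)
v = ¼ (v = 1/4 = ¼ ≈ 0.25000)
N = -5/2 (N = 6*(¼) - 4 = 3/2 - 4 = -5/2 ≈ -2.5000)
(N*(-50))*m(-10, 5) = (-5/2*(-50))*(5 - 1*(-10)) = 125*(5 + 10) = 125*15 = 1875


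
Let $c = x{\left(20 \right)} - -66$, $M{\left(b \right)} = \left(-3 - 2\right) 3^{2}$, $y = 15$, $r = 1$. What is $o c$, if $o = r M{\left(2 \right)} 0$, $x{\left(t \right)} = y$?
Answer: $0$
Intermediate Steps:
$M{\left(b \right)} = -45$ ($M{\left(b \right)} = \left(-5\right) 9 = -45$)
$x{\left(t \right)} = 15$
$o = 0$ ($o = 1 \left(-45\right) 0 = \left(-45\right) 0 = 0$)
$c = 81$ ($c = 15 - -66 = 15 + 66 = 81$)
$o c = 0 \cdot 81 = 0$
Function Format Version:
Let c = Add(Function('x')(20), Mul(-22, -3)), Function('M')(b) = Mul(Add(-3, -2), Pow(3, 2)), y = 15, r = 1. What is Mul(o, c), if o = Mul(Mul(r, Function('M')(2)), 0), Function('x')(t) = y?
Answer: 0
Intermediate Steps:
Function('M')(b) = -45 (Function('M')(b) = Mul(-5, 9) = -45)
Function('x')(t) = 15
o = 0 (o = Mul(Mul(1, -45), 0) = Mul(-45, 0) = 0)
c = 81 (c = Add(15, Mul(-22, -3)) = Add(15, 66) = 81)
Mul(o, c) = Mul(0, 81) = 0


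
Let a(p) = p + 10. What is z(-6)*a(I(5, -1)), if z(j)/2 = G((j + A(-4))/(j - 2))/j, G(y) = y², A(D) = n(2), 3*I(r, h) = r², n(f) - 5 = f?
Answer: -55/576 ≈ -0.095486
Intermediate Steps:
n(f) = 5 + f
I(r, h) = r²/3
A(D) = 7 (A(D) = 5 + 2 = 7)
a(p) = 10 + p
z(j) = 2*(7 + j)²/(j*(-2 + j)²) (z(j) = 2*(((j + 7)/(j - 2))²/j) = 2*(((7 + j)/(-2 + j))²/j) = 2*(((7 + j)²/(-2 + j)²)/j) = 2*((7 + j)²/(j*(-2 + j)²)) = 2*(7 + j)²/(j*(-2 + j)²))
z(-6)*a(I(5, -1)) = (2*(7 - 6)²/(-6*(-2 - 6)²))*(10 + (⅓)*5²) = (2*(-⅙)*1²/(-8)²)*(10 + (⅓)*25) = (2*(-⅙)*(1/64)*1)*(10 + 25/3) = -1/192*55/3 = -55/576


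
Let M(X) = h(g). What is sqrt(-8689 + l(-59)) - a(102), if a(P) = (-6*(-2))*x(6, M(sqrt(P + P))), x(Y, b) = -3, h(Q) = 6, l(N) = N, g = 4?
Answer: 36 + 54*I*sqrt(3) ≈ 36.0 + 93.531*I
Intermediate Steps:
M(X) = 6
a(P) = -36 (a(P) = -6*(-2)*(-3) = 12*(-3) = -36)
sqrt(-8689 + l(-59)) - a(102) = sqrt(-8689 - 59) - 1*(-36) = sqrt(-8748) + 36 = 54*I*sqrt(3) + 36 = 36 + 54*I*sqrt(3)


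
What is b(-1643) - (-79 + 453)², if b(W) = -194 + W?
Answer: -141713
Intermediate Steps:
b(-1643) - (-79 + 453)² = (-194 - 1643) - (-79 + 453)² = -1837 - 1*374² = -1837 - 1*139876 = -1837 - 139876 = -141713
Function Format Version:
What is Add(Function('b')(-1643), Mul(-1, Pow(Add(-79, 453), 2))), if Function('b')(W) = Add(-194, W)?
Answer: -141713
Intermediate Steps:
Add(Function('b')(-1643), Mul(-1, Pow(Add(-79, 453), 2))) = Add(Add(-194, -1643), Mul(-1, Pow(Add(-79, 453), 2))) = Add(-1837, Mul(-1, Pow(374, 2))) = Add(-1837, Mul(-1, 139876)) = Add(-1837, -139876) = -141713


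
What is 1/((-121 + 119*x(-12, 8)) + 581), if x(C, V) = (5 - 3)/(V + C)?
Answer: 2/801 ≈ 0.0024969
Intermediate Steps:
x(C, V) = 2/(C + V)
1/((-121 + 119*x(-12, 8)) + 581) = 1/((-121 + 119*(2/(-12 + 8))) + 581) = 1/((-121 + 119*(2/(-4))) + 581) = 1/((-121 + 119*(2*(-¼))) + 581) = 1/((-121 + 119*(-½)) + 581) = 1/((-121 - 119/2) + 581) = 1/(-361/2 + 581) = 1/(801/2) = 2/801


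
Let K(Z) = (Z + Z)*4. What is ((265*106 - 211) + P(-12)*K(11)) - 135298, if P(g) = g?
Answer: -108475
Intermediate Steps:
K(Z) = 8*Z (K(Z) = (2*Z)*4 = 8*Z)
((265*106 - 211) + P(-12)*K(11)) - 135298 = ((265*106 - 211) - 96*11) - 135298 = ((28090 - 211) - 12*88) - 135298 = (27879 - 1056) - 135298 = 26823 - 135298 = -108475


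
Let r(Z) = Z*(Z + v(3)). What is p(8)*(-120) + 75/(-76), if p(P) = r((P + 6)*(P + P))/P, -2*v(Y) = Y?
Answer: -56817675/76 ≈ -7.4760e+5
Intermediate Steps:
v(Y) = -Y/2
r(Z) = Z*(-3/2 + Z) (r(Z) = Z*(Z - ½*3) = Z*(Z - 3/2) = Z*(-3/2 + Z))
p(P) = (-3 + 4*P*(6 + P))*(6 + P) (p(P) = (((P + 6)*(P + P))*(-3 + 2*((P + 6)*(P + P)))/2)/P = (((6 + P)*(2*P))*(-3 + 2*((6 + P)*(2*P)))/2)/P = ((2*P*(6 + P))*(-3 + 2*(2*P*(6 + P)))/2)/P = ((2*P*(6 + P))*(-3 + 4*P*(6 + P))/2)/P = (P*(-3 + 4*P*(6 + P))*(6 + P))/P = (-3 + 4*P*(6 + P))*(6 + P))
p(8)*(-120) + 75/(-76) = ((-3 + 4*8*(6 + 8))*(6 + 8))*(-120) + 75/(-76) = ((-3 + 4*8*14)*14)*(-120) + 75*(-1/76) = ((-3 + 448)*14)*(-120) - 75/76 = (445*14)*(-120) - 75/76 = 6230*(-120) - 75/76 = -747600 - 75/76 = -56817675/76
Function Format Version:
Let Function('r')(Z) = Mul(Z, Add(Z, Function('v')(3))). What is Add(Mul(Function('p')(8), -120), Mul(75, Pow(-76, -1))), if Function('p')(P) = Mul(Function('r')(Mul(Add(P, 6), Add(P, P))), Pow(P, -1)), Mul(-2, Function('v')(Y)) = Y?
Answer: Rational(-56817675, 76) ≈ -7.4760e+5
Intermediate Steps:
Function('v')(Y) = Mul(Rational(-1, 2), Y)
Function('r')(Z) = Mul(Z, Add(Rational(-3, 2), Z)) (Function('r')(Z) = Mul(Z, Add(Z, Mul(Rational(-1, 2), 3))) = Mul(Z, Add(Z, Rational(-3, 2))) = Mul(Z, Add(Rational(-3, 2), Z)))
Function('p')(P) = Mul(Add(-3, Mul(4, P, Add(6, P))), Add(6, P)) (Function('p')(P) = Mul(Mul(Rational(1, 2), Mul(Add(P, 6), Add(P, P)), Add(-3, Mul(2, Mul(Add(P, 6), Add(P, P))))), Pow(P, -1)) = Mul(Mul(Rational(1, 2), Mul(Add(6, P), Mul(2, P)), Add(-3, Mul(2, Mul(Add(6, P), Mul(2, P))))), Pow(P, -1)) = Mul(Mul(Rational(1, 2), Mul(2, P, Add(6, P)), Add(-3, Mul(2, Mul(2, P, Add(6, P))))), Pow(P, -1)) = Mul(Mul(Rational(1, 2), Mul(2, P, Add(6, P)), Add(-3, Mul(4, P, Add(6, P)))), Pow(P, -1)) = Mul(Mul(P, Add(-3, Mul(4, P, Add(6, P))), Add(6, P)), Pow(P, -1)) = Mul(Add(-3, Mul(4, P, Add(6, P))), Add(6, P)))
Add(Mul(Function('p')(8), -120), Mul(75, Pow(-76, -1))) = Add(Mul(Mul(Add(-3, Mul(4, 8, Add(6, 8))), Add(6, 8)), -120), Mul(75, Pow(-76, -1))) = Add(Mul(Mul(Add(-3, Mul(4, 8, 14)), 14), -120), Mul(75, Rational(-1, 76))) = Add(Mul(Mul(Add(-3, 448), 14), -120), Rational(-75, 76)) = Add(Mul(Mul(445, 14), -120), Rational(-75, 76)) = Add(Mul(6230, -120), Rational(-75, 76)) = Add(-747600, Rational(-75, 76)) = Rational(-56817675, 76)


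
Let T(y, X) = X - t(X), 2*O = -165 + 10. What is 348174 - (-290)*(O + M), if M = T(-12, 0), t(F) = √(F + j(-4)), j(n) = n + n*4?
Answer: 325699 - 580*I*√5 ≈ 3.257e+5 - 1296.9*I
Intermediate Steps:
j(n) = 5*n (j(n) = n + 4*n = 5*n)
t(F) = √(-20 + F) (t(F) = √(F + 5*(-4)) = √(F - 20) = √(-20 + F))
O = -155/2 (O = (-165 + 10)/2 = (½)*(-155) = -155/2 ≈ -77.500)
T(y, X) = X - √(-20 + X)
M = -2*I*√5 (M = 0 - √(-20 + 0) = 0 - √(-20) = 0 - 2*I*√5 = -2*I*√5 ≈ -4.4721*I)
348174 - (-290)*(O + M) = 348174 - (-290)*(-155/2 - 2*I*√5) = 348174 - (22475 + 580*I*√5) = 348174 + (-22475 - 580*I*√5) = 325699 - 580*I*√5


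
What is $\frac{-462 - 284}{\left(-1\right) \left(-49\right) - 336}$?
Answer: $\frac{746}{287} \approx 2.5993$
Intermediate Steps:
$\frac{-462 - 284}{\left(-1\right) \left(-49\right) - 336} = - \frac{746}{49 - 336} = - \frac{746}{-287} = \left(-746\right) \left(- \frac{1}{287}\right) = \frac{746}{287}$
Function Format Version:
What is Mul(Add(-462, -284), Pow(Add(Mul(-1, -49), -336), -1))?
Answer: Rational(746, 287) ≈ 2.5993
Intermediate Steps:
Mul(Add(-462, -284), Pow(Add(Mul(-1, -49), -336), -1)) = Mul(-746, Pow(Add(49, -336), -1)) = Mul(-746, Pow(-287, -1)) = Mul(-746, Rational(-1, 287)) = Rational(746, 287)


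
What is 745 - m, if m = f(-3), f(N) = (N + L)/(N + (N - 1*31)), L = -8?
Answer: 27554/37 ≈ 744.70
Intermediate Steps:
f(N) = (-8 + N)/(-31 + 2*N) (f(N) = (N - 8)/(N + (N - 1*31)) = (-8 + N)/(N + (N - 31)) = (-8 + N)/(N + (-31 + N)) = (-8 + N)/(-31 + 2*N))
m = 11/37 (m = (-8 - 3)/(-31 + 2*(-3)) = -11/(-31 - 6) = -11/(-37) = -1/37*(-11) = 11/37 ≈ 0.29730)
745 - m = 745 - 1*11/37 = 745 - 11/37 = 27554/37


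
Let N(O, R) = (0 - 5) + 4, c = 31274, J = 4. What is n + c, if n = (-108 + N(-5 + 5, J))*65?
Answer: 24189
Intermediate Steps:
N(O, R) = -1 (N(O, R) = -5 + 4 = -1)
n = -7085 (n = (-108 - 1)*65 = -109*65 = -7085)
n + c = -7085 + 31274 = 24189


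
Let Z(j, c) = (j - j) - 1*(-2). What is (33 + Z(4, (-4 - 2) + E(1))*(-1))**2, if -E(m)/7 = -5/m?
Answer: 961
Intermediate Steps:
E(m) = 35/m (E(m) = -(-35)/m = 35/m)
Z(j, c) = 2 (Z(j, c) = 0 + 2 = 2)
(33 + Z(4, (-4 - 2) + E(1))*(-1))**2 = (33 + 2*(-1))**2 = (33 - 2)**2 = 31**2 = 961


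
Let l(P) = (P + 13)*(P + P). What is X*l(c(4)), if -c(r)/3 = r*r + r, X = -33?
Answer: -186120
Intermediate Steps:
c(r) = -3*r - 3*r**2 (c(r) = -3*(r*r + r) = -3*(r**2 + r) = -3*(r + r**2) = -3*r - 3*r**2)
l(P) = 2*P*(13 + P) (l(P) = (13 + P)*(2*P) = 2*P*(13 + P))
X*l(c(4)) = -66*(-3*4*(1 + 4))*(13 - 3*4*(1 + 4)) = -66*(-3*4*5)*(13 - 3*4*5) = -66*(-60)*(13 - 60) = -66*(-60)*(-47) = -33*5640 = -186120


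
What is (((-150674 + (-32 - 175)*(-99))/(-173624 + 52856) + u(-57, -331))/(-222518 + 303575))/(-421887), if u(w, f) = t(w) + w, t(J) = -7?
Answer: 7598971/4129890562101312 ≈ 1.8400e-9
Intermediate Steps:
u(w, f) = -7 + w
(((-150674 + (-32 - 175)*(-99))/(-173624 + 52856) + u(-57, -331))/(-222518 + 303575))/(-421887) = (((-150674 + (-32 - 175)*(-99))/(-173624 + 52856) + (-7 - 57))/(-222518 + 303575))/(-421887) = (((-150674 - 207*(-99))/(-120768) - 64)/81057)*(-1/421887) = (((-150674 + 20493)*(-1/120768) - 64)*(1/81057))*(-1/421887) = ((-130181*(-1/120768) - 64)*(1/81057))*(-1/421887) = ((130181/120768 - 64)*(1/81057))*(-1/421887) = -7598971/120768*1/81057*(-1/421887) = -7598971/9789091776*(-1/421887) = 7598971/4129890562101312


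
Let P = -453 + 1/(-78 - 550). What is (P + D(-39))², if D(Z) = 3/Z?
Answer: 13682105338489/66650896 ≈ 2.0528e+5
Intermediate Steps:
P = -284485/628 (P = -453 + 1/(-628) = -453 - 1/628 = -284485/628 ≈ -453.00)
(P + D(-39))² = (-284485/628 + 3/(-39))² = (-284485/628 + 3*(-1/39))² = (-284485/628 - 1/13)² = (-3698933/8164)² = 13682105338489/66650896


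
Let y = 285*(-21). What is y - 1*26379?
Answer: -32364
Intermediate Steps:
y = -5985
y - 1*26379 = -5985 - 1*26379 = -5985 - 26379 = -32364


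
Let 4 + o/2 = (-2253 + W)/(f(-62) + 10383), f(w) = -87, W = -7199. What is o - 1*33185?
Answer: -42721754/1287 ≈ -33195.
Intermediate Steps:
o = -12659/1287 (o = -8 + 2*((-2253 - 7199)/(-87 + 10383)) = -8 + 2*(-9452/10296) = -8 + 2*(-9452*1/10296) = -8 + 2*(-2363/2574) = -8 - 2363/1287 = -12659/1287 ≈ -9.8361)
o - 1*33185 = -12659/1287 - 1*33185 = -12659/1287 - 33185 = -42721754/1287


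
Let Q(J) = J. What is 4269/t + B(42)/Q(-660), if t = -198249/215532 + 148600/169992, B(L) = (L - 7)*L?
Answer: -47793289819397/511099358 ≈ -93511.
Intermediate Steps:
B(L) = L*(-7 + L) (B(L) = (-7 + L)*L = L*(-7 + L))
t = -23231789/508871052 (t = -198249*1/215532 + 148600*(1/169992) = -66083/71844 + 18575/21249 = -23231789/508871052 ≈ -0.045654)
4269/t + B(42)/Q(-660) = 4269/(-23231789/508871052) + (42*(-7 + 42))/(-660) = 4269*(-508871052/23231789) + (42*35)*(-1/660) = -2172370520988/23231789 + 1470*(-1/660) = -2172370520988/23231789 - 49/22 = -47793289819397/511099358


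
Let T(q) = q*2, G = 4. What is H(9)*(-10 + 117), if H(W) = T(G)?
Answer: 856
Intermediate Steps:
T(q) = 2*q
H(W) = 8 (H(W) = 2*4 = 8)
H(9)*(-10 + 117) = 8*(-10 + 117) = 8*107 = 856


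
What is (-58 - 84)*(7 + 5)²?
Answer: -20448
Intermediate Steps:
(-58 - 84)*(7 + 5)² = -142*12² = -142*144 = -20448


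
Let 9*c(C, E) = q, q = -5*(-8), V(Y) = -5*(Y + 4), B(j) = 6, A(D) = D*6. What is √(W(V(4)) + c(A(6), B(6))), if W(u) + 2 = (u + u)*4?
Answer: I*√2858/3 ≈ 17.82*I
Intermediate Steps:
A(D) = 6*D
V(Y) = -20 - 5*Y (V(Y) = -5*(4 + Y) = -20 - 5*Y)
W(u) = -2 + 8*u (W(u) = -2 + (u + u)*4 = -2 + (2*u)*4 = -2 + 8*u)
q = 40
c(C, E) = 40/9 (c(C, E) = (⅑)*40 = 40/9)
√(W(V(4)) + c(A(6), B(6))) = √((-2 + 8*(-20 - 5*4)) + 40/9) = √((-2 + 8*(-20 - 20)) + 40/9) = √((-2 + 8*(-40)) + 40/9) = √((-2 - 320) + 40/9) = √(-322 + 40/9) = √(-2858/9) = I*√2858/3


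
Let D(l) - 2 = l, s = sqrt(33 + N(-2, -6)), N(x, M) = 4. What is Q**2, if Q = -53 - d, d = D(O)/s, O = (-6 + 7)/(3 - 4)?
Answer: (1961 + sqrt(37))**2/1369 ≈ 2826.5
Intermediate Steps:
s = sqrt(37) (s = sqrt(33 + 4) = sqrt(37) ≈ 6.0828)
O = -1 (O = 1/(-1) = 1*(-1) = -1)
D(l) = 2 + l
d = sqrt(37)/37 (d = (2 - 1)/(sqrt(37)) = 1*(sqrt(37)/37) = sqrt(37)/37 ≈ 0.16440)
Q = -53 - sqrt(37)/37 ≈ -53.164
Q**2 = (-53 - sqrt(37)/37)**2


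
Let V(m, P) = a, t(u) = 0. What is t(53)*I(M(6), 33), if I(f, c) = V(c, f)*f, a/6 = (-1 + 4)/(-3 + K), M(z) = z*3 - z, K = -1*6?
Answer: 0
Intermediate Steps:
K = -6
M(z) = 2*z (M(z) = 3*z - z = 2*z)
a = -2 (a = 6*((-1 + 4)/(-3 - 6)) = 6*(3/(-9)) = 6*(3*(-⅑)) = 6*(-⅓) = -2)
V(m, P) = -2
I(f, c) = -2*f
t(53)*I(M(6), 33) = 0*(-4*6) = 0*(-2*12) = 0*(-24) = 0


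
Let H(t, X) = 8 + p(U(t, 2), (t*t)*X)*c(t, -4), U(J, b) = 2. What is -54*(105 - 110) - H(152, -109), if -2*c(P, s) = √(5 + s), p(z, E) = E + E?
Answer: -2518074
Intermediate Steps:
p(z, E) = 2*E
c(P, s) = -√(5 + s)/2
H(t, X) = 8 - X*t² (H(t, X) = 8 + (2*((t*t)*X))*(-√(5 - 4)/2) = 8 + (2*(t²*X))*(-√1/2) = 8 + (2*(X*t²))*(-½*1) = 8 + (2*X*t²)*(-½) = 8 - X*t²)
-54*(105 - 110) - H(152, -109) = -54*(105 - 110) - (8 - 1*(-109)*152²) = -54*(-5) - (8 - 1*(-109)*23104) = 270 - (8 + 2518336) = 270 - 1*2518344 = 270 - 2518344 = -2518074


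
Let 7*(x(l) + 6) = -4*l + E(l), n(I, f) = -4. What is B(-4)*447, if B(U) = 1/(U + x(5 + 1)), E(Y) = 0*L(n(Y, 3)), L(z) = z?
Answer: -3129/94 ≈ -33.287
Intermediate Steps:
E(Y) = 0 (E(Y) = 0*(-4) = 0)
x(l) = -6 - 4*l/7 (x(l) = -6 + (-4*l + 0)/7 = -6 + (-4*l)/7 = -6 - 4*l/7)
B(U) = 1/(-66/7 + U) (B(U) = 1/(U + (-6 - 4*(5 + 1)/7)) = 1/(U + (-6 - 4/7*6)) = 1/(U + (-6 - 24/7)) = 1/(U - 66/7) = 1/(-66/7 + U))
B(-4)*447 = (7/(-66 + 7*(-4)))*447 = (7/(-66 - 28))*447 = (7/(-94))*447 = (7*(-1/94))*447 = -7/94*447 = -3129/94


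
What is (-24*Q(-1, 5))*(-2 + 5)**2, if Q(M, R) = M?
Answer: 216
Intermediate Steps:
(-24*Q(-1, 5))*(-2 + 5)**2 = (-24*(-1))*(-2 + 5)**2 = 24*3**2 = 24*9 = 216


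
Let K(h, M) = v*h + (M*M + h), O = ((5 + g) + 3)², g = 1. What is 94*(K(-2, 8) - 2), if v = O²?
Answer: -1227828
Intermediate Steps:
O = 81 (O = ((5 + 1) + 3)² = (6 + 3)² = 9² = 81)
v = 6561 (v = 81² = 6561)
K(h, M) = M² + 6562*h (K(h, M) = 6561*h + (M*M + h) = 6561*h + (M² + h) = 6561*h + (h + M²) = M² + 6562*h)
94*(K(-2, 8) - 2) = 94*((8² + 6562*(-2)) - 2) = 94*((64 - 13124) - 2) = 94*(-13060 - 2) = 94*(-13062) = -1227828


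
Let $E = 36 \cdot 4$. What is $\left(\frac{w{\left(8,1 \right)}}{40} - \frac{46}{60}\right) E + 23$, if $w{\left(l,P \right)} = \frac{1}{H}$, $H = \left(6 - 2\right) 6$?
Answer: $- \frac{349}{4} \approx -87.25$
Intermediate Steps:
$E = 144$
$H = 24$ ($H = 4 \cdot 6 = 24$)
$w{\left(l,P \right)} = \frac{1}{24}$
$\left(\frac{w{\left(8,1 \right)}}{40} - \frac{46}{60}\right) E + 23 = \left(\frac{1}{24 \cdot 40} - \frac{46}{60}\right) 144 + 23 = \left(\frac{1}{24} \cdot \frac{1}{40} - \frac{23}{30}\right) 144 + 23 = \left(\frac{1}{960} - \frac{23}{30}\right) 144 + 23 = \left(- \frac{49}{64}\right) 144 + 23 = - \frac{441}{4} + 23 = - \frac{349}{4}$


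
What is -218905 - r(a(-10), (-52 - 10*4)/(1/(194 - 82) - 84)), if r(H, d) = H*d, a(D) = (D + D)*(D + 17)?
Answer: -89469425/409 ≈ -2.1875e+5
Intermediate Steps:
a(D) = 2*D*(17 + D) (a(D) = (2*D)*(17 + D) = 2*D*(17 + D))
-218905 - r(a(-10), (-52 - 10*4)/(1/(194 - 82) - 84)) = -218905 - 2*(-10)*(17 - 10)*(-52 - 10*4)/(1/(194 - 82) - 84) = -218905 - 2*(-10)*7*(-52 - 40)/(1/112 - 84) = -218905 - (-140)*(-92/(1/112 - 84)) = -218905 - (-140)*(-92/(-9407/112)) = -218905 - (-140)*(-92*(-112/9407)) = -218905 - (-140)*448/409 = -218905 - 1*(-62720/409) = -218905 + 62720/409 = -89469425/409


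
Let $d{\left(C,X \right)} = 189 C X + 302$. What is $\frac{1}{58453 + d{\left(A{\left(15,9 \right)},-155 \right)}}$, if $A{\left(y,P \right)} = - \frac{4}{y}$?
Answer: $\frac{1}{66567} \approx 1.5022 \cdot 10^{-5}$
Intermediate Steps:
$d{\left(C,X \right)} = 302 + 189 C X$ ($d{\left(C,X \right)} = 189 C X + 302 = 302 + 189 C X$)
$\frac{1}{58453 + d{\left(A{\left(15,9 \right)},-155 \right)}} = \frac{1}{58453 + \left(302 + 189 \left(- \frac{4}{15}\right) \left(-155\right)\right)} = \frac{1}{58453 + \left(302 + 7812\right)} = \frac{1}{58453 + 8114} = \frac{1}{66567}$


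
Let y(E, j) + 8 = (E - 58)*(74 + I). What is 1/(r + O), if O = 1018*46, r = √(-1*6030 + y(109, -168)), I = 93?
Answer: 46828/2192859105 - √2479/2192859105 ≈ 2.1332e-5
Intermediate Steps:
y(E, j) = -9694 + 167*E (y(E, j) = -8 + (E - 58)*(74 + 93) = -8 + (-58 + E)*167 = -8 + (-9686 + 167*E) = -9694 + 167*E)
r = √2479 (r = √(-1*6030 + (-9694 + 167*109)) = √(-6030 + (-9694 + 18203)) = √(-6030 + 8509) = √2479 ≈ 49.790)
O = 46828
1/(r + O) = 1/(√2479 + 46828) = 1/(46828 + √2479)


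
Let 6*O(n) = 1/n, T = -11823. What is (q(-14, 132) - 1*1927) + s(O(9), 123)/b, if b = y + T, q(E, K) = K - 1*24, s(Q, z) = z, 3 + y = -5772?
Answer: -10670295/5866 ≈ -1819.0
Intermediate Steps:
y = -5775 (y = -3 - 5772 = -5775)
O(n) = 1/(6*n)
q(E, K) = -24 + K (q(E, K) = K - 24 = -24 + K)
b = -17598 (b = -5775 - 11823 = -17598)
(q(-14, 132) - 1*1927) + s(O(9), 123)/b = ((-24 + 132) - 1*1927) + 123/(-17598) = (108 - 1927) + 123*(-1/17598) = -1819 - 41/5866 = -10670295/5866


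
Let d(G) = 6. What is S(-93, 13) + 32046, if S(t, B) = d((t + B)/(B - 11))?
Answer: 32052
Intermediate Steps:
S(t, B) = 6
S(-93, 13) + 32046 = 6 + 32046 = 32052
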